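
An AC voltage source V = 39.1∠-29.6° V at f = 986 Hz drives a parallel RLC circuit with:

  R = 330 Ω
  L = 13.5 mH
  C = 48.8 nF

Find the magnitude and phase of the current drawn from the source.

Step 1 — Angular frequency: ω = 2π·f = 2π·986 = 6195 rad/s.
Step 2 — Component impedances:
  R: Z = R = 330 Ω
  L: Z = jωL = j·6195·0.0135 = 0 + j83.64 Ω
  C: Z = 1/(jωC) = -j/(ω·C) = 0 - j3308 Ω
Step 3 — Parallel combination: 1/Z_total = 1/R + 1/L + 1/C; Z_total = 20.9 + j80.37 Ω = 83.04∠75.4° Ω.
Step 4 — Source phasor: V = 39.1∠-29.6° V = 34 - j19.31 V.
Step 5 — Ohm's law: I = V / Z_total = (34 - j19.31) / (20.9 + j80.37) = -0.1221 - j0.4547 A.
Step 6 — Convert to polar: |I| = 0.4708 A, ∠I = -105.0°.

I = 0.4708∠-105.0° A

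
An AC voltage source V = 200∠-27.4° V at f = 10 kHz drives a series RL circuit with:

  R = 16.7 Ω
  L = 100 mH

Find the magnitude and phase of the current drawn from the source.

Step 1 — Angular frequency: ω = 2π·f = 2π·1e+04 = 6.283e+04 rad/s.
Step 2 — Component impedances:
  R: Z = R = 16.7 Ω
  L: Z = jωL = j·6.283e+04·0.1 = 0 + j6283 Ω
Step 3 — Series combination: Z_total = R + L = 16.7 + j6283 Ω = 6283∠89.8° Ω.
Step 4 — Source phasor: V = 200∠-27.4° V = 177.6 - j92.04 V.
Step 5 — Ohm's law: I = V / Z_total = (177.6 - j92.04) / (16.7 + j6283) = -0.01457 - j0.0283 A.
Step 6 — Convert to polar: |I| = 0.03183 A, ∠I = -117.2°.

I = 0.03183∠-117.2° A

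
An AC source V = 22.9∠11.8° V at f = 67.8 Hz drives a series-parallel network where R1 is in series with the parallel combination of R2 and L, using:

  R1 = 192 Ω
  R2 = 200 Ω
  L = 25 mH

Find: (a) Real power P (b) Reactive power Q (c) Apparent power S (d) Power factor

Step 1 — Angular frequency: ω = 2π·f = 2π·67.8 = 426 rad/s.
Step 2 — Component impedances:
  R1: Z = R = 192 Ω
  R2: Z = R = 200 Ω
  L: Z = jωL = j·426·0.025 = 0 + j10.65 Ω
Step 3 — Parallel branch: R2 || L = 1/(1/R2 + 1/L) = 0.5655 + j10.62 Ω.
Step 4 — Series with R1: Z_total = R1 + (R2 || L) = 192.6 + j10.62 Ω = 192.9∠3.2° Ω.
Step 5 — Source phasor: V = 22.9∠11.8° V = 22.42 + j4.683 V.
Step 6 — Current: I = V / Z = 0.1174 + j0.01784 A = 0.1187∠8.6° A.
Step 7 — Complex power: S = V·I* = 2.715 + j0.1497 VA.
Step 8 — Real power: P = Re(S) = 2.715 W.
Step 9 — Reactive power: Q = Im(S) = 0.1497 VAR.
Step 10 — Apparent power: |S| = 2.719 VA.
Step 11 — Power factor: PF = P/|S| = 0.9985 (lagging).

(a) P = 2.715 W  (b) Q = 0.1497 VAR  (c) S = 2.719 VA  (d) PF = 0.9985 (lagging)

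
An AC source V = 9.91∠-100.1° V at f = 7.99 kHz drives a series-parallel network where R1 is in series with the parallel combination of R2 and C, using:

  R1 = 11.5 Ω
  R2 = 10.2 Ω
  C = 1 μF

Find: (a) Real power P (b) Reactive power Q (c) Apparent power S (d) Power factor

Step 1 — Angular frequency: ω = 2π·f = 2π·7990 = 5.02e+04 rad/s.
Step 2 — Component impedances:
  R1: Z = R = 11.5 Ω
  R2: Z = R = 10.2 Ω
  C: Z = 1/(jωC) = -j/(ω·C) = 0 - j19.92 Ω
Step 3 — Parallel branch: R2 || C = 1/(1/R2 + 1/C) = 8.081 - j4.138 Ω.
Step 4 — Series with R1: Z_total = R1 + (R2 || C) = 19.58 - j4.138 Ω = 20.01∠-11.9° Ω.
Step 5 — Source phasor: V = 9.91∠-100.1° V = -1.738 - j9.756 V.
Step 6 — Current: I = V / Z = 0.01584 - j0.4949 A = 0.4952∠-88.2° A.
Step 7 — Complex power: S = V·I* = 4.801 - j1.015 VA.
Step 8 — Real power: P = Re(S) = 4.801 W.
Step 9 — Reactive power: Q = Im(S) = -1.015 VAR.
Step 10 — Apparent power: |S| = 4.907 VA.
Step 11 — Power factor: PF = P/|S| = 0.9784 (leading).

(a) P = 4.801 W  (b) Q = -1.015 VAR  (c) S = 4.907 VA  (d) PF = 0.9784 (leading)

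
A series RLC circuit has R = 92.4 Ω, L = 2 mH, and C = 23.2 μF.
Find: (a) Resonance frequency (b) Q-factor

Step 1 — Resonance condition Im(Z)=0 gives ω₀ = 1/√(LC).
Step 2 — ω₀ = 1/√(0.002·2.32e-05) = 4642 rad/s.
Step 3 — f₀ = ω₀/(2π) = 738.9 Hz.
Step 4 — Series Q: Q = ω₀L/R = 4642·0.002/92.4 = 0.1005.

(a) f₀ = 738.9 Hz  (b) Q = 0.1005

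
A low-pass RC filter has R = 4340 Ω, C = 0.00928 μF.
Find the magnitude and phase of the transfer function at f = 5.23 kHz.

Step 1 — Angular frequency: ω = 2π·5230 = 3.286e+04 rad/s.
Step 2 — Transfer function: H(jω) = 1/(1 + jωRC).
Step 3 — Denominator: 1 + jωRC = 1 + j·3.286e+04·4340·9.28e-09 = 1 + j1.323.
Step 4 — H = 0.3634 - j0.481.
Step 5 — Magnitude: |H| = 0.6028 (-4.4 dB); phase: φ = -52.9°.

|H| = 0.6028 (-4.4 dB), φ = -52.9°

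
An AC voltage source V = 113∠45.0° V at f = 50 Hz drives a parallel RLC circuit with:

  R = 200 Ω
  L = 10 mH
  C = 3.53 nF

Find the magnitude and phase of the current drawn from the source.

Step 1 — Angular frequency: ω = 2π·f = 2π·50 = 314.2 rad/s.
Step 2 — Component impedances:
  R: Z = R = 200 Ω
  L: Z = jωL = j·314.2·0.01 = 0 + j3.142 Ω
  C: Z = 1/(jωC) = -j/(ω·C) = 0 - j9.017e+05 Ω
Step 3 — Parallel combination: 1/Z_total = 1/R + 1/L + 1/C; Z_total = 0.04934 + j3.141 Ω = 3.141∠89.1° Ω.
Step 4 — Source phasor: V = 113∠45.0° V = 79.9 + j79.9 V.
Step 5 — Ohm's law: I = V / Z_total = (79.9 + j79.9) / (0.04934 + j3.141) = 25.83 - j25.03 A.
Step 6 — Convert to polar: |I| = 35.97 A, ∠I = -44.1°.

I = 35.97∠-44.1° A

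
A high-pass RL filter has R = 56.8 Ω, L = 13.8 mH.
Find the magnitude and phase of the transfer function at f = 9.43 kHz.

Step 1 — Angular frequency: ω = 2π·9430 = 5.925e+04 rad/s.
Step 2 — Transfer function: H(jω) = jωL/(R + jωL).
Step 3 — Numerator jωL = j·817.7; denominator R + jωL = 56.8 + j817.7.
Step 4 — H = 0.9952 + j0.06913.
Step 5 — Magnitude: |H| = 0.9976 (-0.0 dB); phase: φ = 4.0°.

|H| = 0.9976 (-0.0 dB), φ = 4.0°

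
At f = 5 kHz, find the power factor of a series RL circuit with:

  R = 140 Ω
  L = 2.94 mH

Step 1 — Angular frequency: ω = 2π·f = 2π·5000 = 3.142e+04 rad/s.
Step 2 — Component impedances:
  R: Z = R = 140 Ω
  L: Z = jωL = j·3.142e+04·0.00294 = 0 + j92.36 Ω
Step 3 — Series combination: Z_total = R + L = 140 + j92.36 Ω = 167.7∠33.4° Ω.
Step 4 — Power factor: PF = cos(φ) = Re(Z)/|Z| = 140/167.72 = 0.8347.
Step 5 — Type: Im(Z) = 92.36 ⇒ lagging (phase φ = 33.4°).

PF = 0.8347 (lagging, φ = 33.4°)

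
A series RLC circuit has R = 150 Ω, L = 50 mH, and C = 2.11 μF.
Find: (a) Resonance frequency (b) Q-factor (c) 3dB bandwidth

Step 1 — Resonance: ω₀ = 1/√(LC) = 1/√(0.05·2.11e-06) = 3079 rad/s.
Step 2 — f₀ = ω₀/(2π) = 490 Hz.
Step 3 — Series Q: Q = ω₀L/R = 3079·0.05/150 = 1.026.
Step 4 — Bandwidth: Δω = ω₀/Q = 3000 rad/s; BW = Δω/(2π) = 477.5 Hz.

(a) f₀ = 490 Hz  (b) Q = 1.026  (c) BW = 477.5 Hz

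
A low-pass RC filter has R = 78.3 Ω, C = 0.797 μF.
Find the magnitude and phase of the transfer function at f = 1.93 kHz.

Step 1 — Angular frequency: ω = 2π·1930 = 1.213e+04 rad/s.
Step 2 — Transfer function: H(jω) = 1/(1 + jωRC).
Step 3 — Denominator: 1 + jωRC = 1 + j·1.213e+04·78.3·7.97e-07 = 1 + j0.7568.
Step 4 — H = 0.6359 - j0.4812.
Step 5 — Magnitude: |H| = 0.7974 (-2.0 dB); phase: φ = -37.1°.

|H| = 0.7974 (-2.0 dB), φ = -37.1°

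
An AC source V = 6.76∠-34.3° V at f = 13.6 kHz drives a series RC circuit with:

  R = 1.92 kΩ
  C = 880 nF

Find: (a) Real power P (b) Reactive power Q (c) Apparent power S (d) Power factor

Step 1 — Angular frequency: ω = 2π·f = 2π·1.36e+04 = 8.545e+04 rad/s.
Step 2 — Component impedances:
  R: Z = R = 1920 Ω
  C: Z = 1/(jωC) = -j/(ω·C) = 0 - j13.3 Ω
Step 3 — Series combination: Z_total = R + C = 1920 - j13.3 Ω = 1920∠-0.4° Ω.
Step 4 — Source phasor: V = 6.76∠-34.3° V = 5.584 - j3.809 V.
Step 5 — Current: I = V / Z = 0.002922 - j0.001964 A = 0.003521∠-33.9° A.
Step 6 — Complex power: S = V·I* = 0.0238 - j0.0001648 VA.
Step 7 — Real power: P = Re(S) = 0.0238 W.
Step 8 — Reactive power: Q = Im(S) = -0.0001648 VAR.
Step 9 — Apparent power: |S| = 0.0238 VA.
Step 10 — Power factor: PF = P/|S| = 1 (leading).

(a) P = 0.0238 W  (b) Q = -0.0001648 VAR  (c) S = 0.0238 VA  (d) PF = 1 (leading)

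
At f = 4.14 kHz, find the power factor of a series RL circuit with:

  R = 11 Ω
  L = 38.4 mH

Step 1 — Angular frequency: ω = 2π·f = 2π·4140 = 2.601e+04 rad/s.
Step 2 — Component impedances:
  R: Z = R = 11 Ω
  L: Z = jωL = j·2.601e+04·0.0384 = 0 + j998.9 Ω
Step 3 — Series combination: Z_total = R + L = 11 + j998.9 Ω = 998.9∠89.4° Ω.
Step 4 — Power factor: PF = cos(φ) = Re(Z)/|Z| = 11/998.9 = 0.01101.
Step 5 — Type: Im(Z) = 998.9 ⇒ lagging (phase φ = 89.4°).

PF = 0.01101 (lagging, φ = 89.4°)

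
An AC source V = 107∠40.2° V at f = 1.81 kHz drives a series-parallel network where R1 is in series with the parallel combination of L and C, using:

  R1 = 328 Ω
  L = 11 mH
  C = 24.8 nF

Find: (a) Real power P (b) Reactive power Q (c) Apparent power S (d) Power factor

Step 1 — Angular frequency: ω = 2π·f = 2π·1810 = 1.137e+04 rad/s.
Step 2 — Component impedances:
  R1: Z = R = 328 Ω
  L: Z = jωL = j·1.137e+04·0.011 = 0 + j125.1 Ω
  C: Z = 1/(jωC) = -j/(ω·C) = 0 - j3546 Ω
Step 3 — Parallel branch: L || C = 1/(1/L + 1/C) = 0 + j129.7 Ω.
Step 4 — Series with R1: Z_total = R1 + (L || C) = 328 + j129.7 Ω = 352.7∠21.6° Ω.
Step 5 — Source phasor: V = 107∠40.2° V = 81.73 + j69.06 V.
Step 6 — Current: I = V / Z = 0.2875 + j0.09691 A = 0.3034∠18.6° A.
Step 7 — Complex power: S = V·I* = 30.19 + j11.93 VA.
Step 8 — Real power: P = Re(S) = 30.19 W.
Step 9 — Reactive power: Q = Im(S) = 11.93 VAR.
Step 10 — Apparent power: |S| = 32.46 VA.
Step 11 — Power factor: PF = P/|S| = 0.93 (lagging).

(a) P = 30.19 W  (b) Q = 11.93 VAR  (c) S = 32.46 VA  (d) PF = 0.93 (lagging)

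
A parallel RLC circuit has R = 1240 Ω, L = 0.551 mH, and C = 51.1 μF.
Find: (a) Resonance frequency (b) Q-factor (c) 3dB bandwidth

Step 1 — Resonance: ω₀ = 1/√(LC) = 1/√(0.000551·5.11e-05) = 5960 rad/s.
Step 2 — f₀ = ω₀/(2π) = 948.5 Hz.
Step 3 — Parallel Q: Q = R/(ω₀L) = 1240/(5960·0.000551) = 377.6.
Step 4 — Bandwidth: Δω = ω₀/Q = 15.78 rad/s; BW = Δω/(2π) = 2.512 Hz.

(a) f₀ = 948.5 Hz  (b) Q = 377.6  (c) BW = 2.512 Hz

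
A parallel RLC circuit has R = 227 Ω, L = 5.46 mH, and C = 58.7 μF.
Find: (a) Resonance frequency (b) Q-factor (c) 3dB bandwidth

Step 1 — Resonance: ω₀ = 1/√(LC) = 1/√(0.00546·5.87e-05) = 1766 rad/s.
Step 2 — f₀ = ω₀/(2π) = 281.1 Hz.
Step 3 — Parallel Q: Q = R/(ω₀L) = 227/(1766·0.00546) = 23.54.
Step 4 — Bandwidth: Δω = ω₀/Q = 75.05 rad/s; BW = Δω/(2π) = 11.94 Hz.

(a) f₀ = 281.1 Hz  (b) Q = 23.54  (c) BW = 11.94 Hz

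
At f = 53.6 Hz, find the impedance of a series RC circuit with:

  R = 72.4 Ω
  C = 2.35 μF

Step 1 — Angular frequency: ω = 2π·f = 2π·53.6 = 336.8 rad/s.
Step 2 — Component impedances:
  R: Z = R = 72.4 Ω
  C: Z = 1/(jωC) = -j/(ω·C) = 0 - j1264 Ω
Step 3 — Series combination: Z_total = R + C = 72.4 - j1264 Ω = 1266∠-86.7° Ω.

Z = 72.4 - j1264 Ω = 1266∠-86.7° Ω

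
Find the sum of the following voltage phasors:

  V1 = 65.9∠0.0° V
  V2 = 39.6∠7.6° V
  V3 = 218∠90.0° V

Step 1 — Convert each phasor to rectangular form:
  V1 = 65.9·(cos(0.0°) + j·sin(0.0°)) = 65.9 V
  V2 = 39.6·(cos(7.6°) + j·sin(7.6°)) = 39.25 + j5.237 V
  V3 = 218·(cos(90.0°) + j·sin(90.0°)) = 0 + j218 V
Step 2 — Sum components: V_total = 105.2 + j223.2 V.
Step 3 — Convert to polar: |V_total| = 246.8 V, ∠V_total = 64.8°.

V_total = 246.8∠64.8° V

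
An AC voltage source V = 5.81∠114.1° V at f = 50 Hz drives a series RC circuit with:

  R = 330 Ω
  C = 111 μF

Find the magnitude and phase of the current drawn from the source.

Step 1 — Angular frequency: ω = 2π·f = 2π·50 = 314.2 rad/s.
Step 2 — Component impedances:
  R: Z = R = 330 Ω
  C: Z = 1/(jωC) = -j/(ω·C) = 0 - j28.68 Ω
Step 3 — Series combination: Z_total = R + C = 330 - j28.68 Ω = 331.2∠-5.0° Ω.
Step 4 — Source phasor: V = 5.81∠114.1° V = -2.372 + j5.304 V.
Step 5 — Ohm's law: I = V / Z_total = (-2.372 + j5.304) / (330 - j28.68) = -0.008521 + j0.01533 A.
Step 6 — Convert to polar: |I| = 0.01754 A, ∠I = 119.1°.

I = 0.01754∠119.1° A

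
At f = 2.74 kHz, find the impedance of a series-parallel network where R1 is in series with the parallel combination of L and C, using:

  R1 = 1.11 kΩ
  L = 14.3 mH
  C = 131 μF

Step 1 — Angular frequency: ω = 2π·f = 2π·2740 = 1.722e+04 rad/s.
Step 2 — Component impedances:
  R1: Z = R = 1110 Ω
  L: Z = jωL = j·1.722e+04·0.0143 = 0 + j246.2 Ω
  C: Z = 1/(jωC) = -j/(ω·C) = 0 - j0.4434 Ω
Step 3 — Parallel branch: L || C = 1/(1/L + 1/C) = 0 - j0.4442 Ω.
Step 4 — Series with R1: Z_total = R1 + (L || C) = 1110 - j0.4442 Ω = 1110∠-0.0° Ω.

Z = 1110 - j0.4442 Ω = 1110∠-0.0° Ω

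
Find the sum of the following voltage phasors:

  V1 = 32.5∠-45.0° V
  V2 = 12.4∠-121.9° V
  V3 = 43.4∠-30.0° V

Step 1 — Convert each phasor to rectangular form:
  V1 = 32.5·(cos(-45.0°) + j·sin(-45.0°)) = 22.98 - j22.98 V
  V2 = 12.4·(cos(-121.9°) + j·sin(-121.9°)) = -6.553 - j10.53 V
  V3 = 43.4·(cos(-30.0°) + j·sin(-30.0°)) = 37.59 - j21.7 V
Step 2 — Sum components: V_total = 54.01 - j55.21 V.
Step 3 — Convert to polar: |V_total| = 77.24 V, ∠V_total = -45.6°.

V_total = 77.24∠-45.6° V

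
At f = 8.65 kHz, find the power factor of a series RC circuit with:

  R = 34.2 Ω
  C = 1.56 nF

Step 1 — Angular frequency: ω = 2π·f = 2π·8650 = 5.435e+04 rad/s.
Step 2 — Component impedances:
  R: Z = R = 34.2 Ω
  C: Z = 1/(jωC) = -j/(ω·C) = 0 - j1.179e+04 Ω
Step 3 — Series combination: Z_total = R + C = 34.2 - j1.179e+04 Ω = 1.179e+04∠-89.8° Ω.
Step 4 — Power factor: PF = cos(φ) = Re(Z)/|Z| = 34.2/11795 = 0.0029.
Step 5 — Type: Im(Z) = -1.179e+04 ⇒ leading (phase φ = -89.8°).

PF = 0.0029 (leading, φ = -89.8°)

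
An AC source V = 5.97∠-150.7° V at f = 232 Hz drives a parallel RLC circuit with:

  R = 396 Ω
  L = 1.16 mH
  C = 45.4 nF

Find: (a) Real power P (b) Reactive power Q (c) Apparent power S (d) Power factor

Step 1 — Angular frequency: ω = 2π·f = 2π·232 = 1458 rad/s.
Step 2 — Component impedances:
  R: Z = R = 396 Ω
  L: Z = jωL = j·1458·0.00116 = 0 + j1.691 Ω
  C: Z = 1/(jωC) = -j/(ω·C) = 0 - j1.511e+04 Ω
Step 3 — Parallel combination: 1/Z_total = 1/R + 1/L + 1/C; Z_total = 0.007222 + j1.691 Ω = 1.691∠89.8° Ω.
Step 4 — Source phasor: V = 5.97∠-150.7° V = -5.206 - j2.922 V.
Step 5 — Current: I = V / Z = -1.741 + j3.071 A = 3.53∠119.5° A.
Step 6 — Complex power: S = V·I* = 0.09 + j21.08 VA.
Step 7 — Real power: P = Re(S) = 0.09 W.
Step 8 — Reactive power: Q = Im(S) = 21.08 VAR.
Step 9 — Apparent power: |S| = 21.08 VA.
Step 10 — Power factor: PF = P/|S| = 0.00427 (lagging).

(a) P = 0.09 W  (b) Q = 21.08 VAR  (c) S = 21.08 VA  (d) PF = 0.00427 (lagging)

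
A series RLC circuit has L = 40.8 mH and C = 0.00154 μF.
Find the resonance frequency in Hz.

Step 1 — Resonance condition Im(Z)=0 gives ω₀ = 1/√(LC).
Step 2 — ω₀ = 1/√(0.0408·1.54e-09) = 1.262e+05 rad/s.
Step 3 — f₀ = ω₀/(2π) = 2.008e+04 Hz.

f₀ = 2.008e+04 Hz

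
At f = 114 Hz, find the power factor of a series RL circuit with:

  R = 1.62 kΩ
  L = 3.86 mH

Step 1 — Angular frequency: ω = 2π·f = 2π·114 = 716.3 rad/s.
Step 2 — Component impedances:
  R: Z = R = 1620 Ω
  L: Z = jωL = j·716.3·0.00386 = 0 + j2.765 Ω
Step 3 — Series combination: Z_total = R + L = 1620 + j2.765 Ω = 1620∠0.1° Ω.
Step 4 — Power factor: PF = cos(φ) = Re(Z)/|Z| = 1620/1620 = 1.
Step 5 — Type: Im(Z) = 2.765 ⇒ lagging (phase φ = 0.1°).

PF = 1 (lagging, φ = 0.1°)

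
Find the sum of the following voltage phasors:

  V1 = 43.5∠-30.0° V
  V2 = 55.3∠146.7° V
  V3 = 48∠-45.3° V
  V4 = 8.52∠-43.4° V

Step 1 — Convert each phasor to rectangular form:
  V1 = 43.5·(cos(-30.0°) + j·sin(-30.0°)) = 37.67 - j21.75 V
  V2 = 55.3·(cos(146.7°) + j·sin(146.7°)) = -46.22 + j30.36 V
  V3 = 48·(cos(-45.3°) + j·sin(-45.3°)) = 33.76 - j34.12 V
  V4 = 8.52·(cos(-43.4°) + j·sin(-43.4°)) = 6.19 - j5.854 V
Step 2 — Sum components: V_total = 31.41 - j31.36 V.
Step 3 — Convert to polar: |V_total| = 44.38 V, ∠V_total = -45.0°.

V_total = 44.38∠-45.0° V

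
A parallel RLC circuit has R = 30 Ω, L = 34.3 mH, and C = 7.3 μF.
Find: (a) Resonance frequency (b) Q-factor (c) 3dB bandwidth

Step 1 — Resonance: ω₀ = 1/√(LC) = 1/√(0.0343·7.3e-06) = 1998 rad/s.
Step 2 — f₀ = ω₀/(2π) = 318.1 Hz.
Step 3 — Parallel Q: Q = R/(ω₀L) = 30/(1998·0.0343) = 0.4377.
Step 4 — Bandwidth: Δω = ω₀/Q = 4566 rad/s; BW = Δω/(2π) = 726.7 Hz.

(a) f₀ = 318.1 Hz  (b) Q = 0.4377  (c) BW = 726.7 Hz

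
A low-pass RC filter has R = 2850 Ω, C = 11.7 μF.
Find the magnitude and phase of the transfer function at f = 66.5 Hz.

Step 1 — Angular frequency: ω = 2π·66.5 = 417.8 rad/s.
Step 2 — Transfer function: H(jω) = 1/(1 + jωRC).
Step 3 — Denominator: 1 + jωRC = 1 + j·417.8·2850·1.17e-05 = 1 + j13.93.
Step 4 — H = 0.005125 - j0.07141.
Step 5 — Magnitude: |H| = 0.07159 (-22.9 dB); phase: φ = -85.9°.

|H| = 0.07159 (-22.9 dB), φ = -85.9°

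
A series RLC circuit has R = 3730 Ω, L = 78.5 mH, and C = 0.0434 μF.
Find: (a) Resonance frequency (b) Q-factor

Step 1 — Resonance condition Im(Z)=0 gives ω₀ = 1/√(LC).
Step 2 — ω₀ = 1/√(0.0785·4.34e-08) = 1.713e+04 rad/s.
Step 3 — f₀ = ω₀/(2π) = 2727 Hz.
Step 4 — Series Q: Q = ω₀L/R = 1.713e+04·0.0785/3730 = 0.3606.

(a) f₀ = 2727 Hz  (b) Q = 0.3606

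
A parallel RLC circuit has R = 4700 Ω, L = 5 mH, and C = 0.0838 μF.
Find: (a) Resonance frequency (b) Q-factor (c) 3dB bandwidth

Step 1 — Resonance: ω₀ = 1/√(LC) = 1/√(0.005·8.38e-08) = 4.885e+04 rad/s.
Step 2 — f₀ = ω₀/(2π) = 7775 Hz.
Step 3 — Parallel Q: Q = R/(ω₀L) = 4700/(4.885e+04·0.005) = 19.24.
Step 4 — Bandwidth: Δω = ω₀/Q = 2539 rad/s; BW = Δω/(2π) = 404.1 Hz.

(a) f₀ = 7775 Hz  (b) Q = 19.24  (c) BW = 404.1 Hz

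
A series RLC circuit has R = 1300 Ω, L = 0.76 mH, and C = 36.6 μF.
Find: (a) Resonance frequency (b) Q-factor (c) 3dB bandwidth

Step 1 — Resonance: ω₀ = 1/√(LC) = 1/√(0.00076·3.66e-05) = 5996 rad/s.
Step 2 — f₀ = ω₀/(2π) = 954.3 Hz.
Step 3 — Series Q: Q = ω₀L/R = 5996·0.00076/1300 = 0.003505.
Step 4 — Bandwidth: Δω = ω₀/Q = 1.711e+06 rad/s; BW = Δω/(2π) = 2.722e+05 Hz.

(a) f₀ = 954.3 Hz  (b) Q = 0.003505  (c) BW = 2.722e+05 Hz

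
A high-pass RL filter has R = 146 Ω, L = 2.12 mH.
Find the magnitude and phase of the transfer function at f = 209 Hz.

Step 1 — Angular frequency: ω = 2π·209 = 1313 rad/s.
Step 2 — Transfer function: H(jω) = jωL/(R + jωL).
Step 3 — Numerator jωL = j·2.784; denominator R + jωL = 146 + j2.784.
Step 4 — H = 0.0003635 + j0.01906.
Step 5 — Magnitude: |H| = 0.01906 (-34.4 dB); phase: φ = 88.9°.

|H| = 0.01906 (-34.4 dB), φ = 88.9°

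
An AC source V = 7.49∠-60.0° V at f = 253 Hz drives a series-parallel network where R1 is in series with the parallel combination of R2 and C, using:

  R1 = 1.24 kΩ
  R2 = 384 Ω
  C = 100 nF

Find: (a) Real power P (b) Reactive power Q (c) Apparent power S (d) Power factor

Step 1 — Angular frequency: ω = 2π·f = 2π·253 = 1590 rad/s.
Step 2 — Component impedances:
  R1: Z = R = 1240 Ω
  R2: Z = R = 384 Ω
  C: Z = 1/(jωC) = -j/(ω·C) = 0 - j6291 Ω
Step 3 — Parallel branch: R2 || C = 1/(1/R2 + 1/C) = 382.6 - j23.35 Ω.
Step 4 — Series with R1: Z_total = R1 + (R2 || C) = 1623 - j23.35 Ω = 1623∠-0.8° Ω.
Step 5 — Source phasor: V = 7.49∠-60.0° V = 3.745 - j6.487 V.
Step 6 — Current: I = V / Z = 0.002365 - j0.003964 A = 0.004616∠-59.2° A.
Step 7 — Complex power: S = V·I* = 0.03457 - j0.0004975 VA.
Step 8 — Real power: P = Re(S) = 0.03457 W.
Step 9 — Reactive power: Q = Im(S) = -0.0004975 VAR.
Step 10 — Apparent power: |S| = 0.03457 VA.
Step 11 — Power factor: PF = P/|S| = 0.9999 (leading).

(a) P = 0.03457 W  (b) Q = -0.0004975 VAR  (c) S = 0.03457 VA  (d) PF = 0.9999 (leading)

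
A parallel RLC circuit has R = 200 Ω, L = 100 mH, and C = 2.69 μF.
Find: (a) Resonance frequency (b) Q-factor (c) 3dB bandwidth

Step 1 — Resonance: ω₀ = 1/√(LC) = 1/√(0.1·2.69e-06) = 1928 rad/s.
Step 2 — f₀ = ω₀/(2π) = 306.9 Hz.
Step 3 — Parallel Q: Q = R/(ω₀L) = 200/(1928·0.1) = 1.037.
Step 4 — Bandwidth: Δω = ω₀/Q = 1859 rad/s; BW = Δω/(2π) = 295.8 Hz.

(a) f₀ = 306.9 Hz  (b) Q = 1.037  (c) BW = 295.8 Hz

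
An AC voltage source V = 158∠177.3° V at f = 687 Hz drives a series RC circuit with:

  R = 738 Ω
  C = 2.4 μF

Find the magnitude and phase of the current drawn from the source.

Step 1 — Angular frequency: ω = 2π·f = 2π·687 = 4317 rad/s.
Step 2 — Component impedances:
  R: Z = R = 738 Ω
  C: Z = 1/(jωC) = -j/(ω·C) = 0 - j96.53 Ω
Step 3 — Series combination: Z_total = R + C = 738 - j96.53 Ω = 744.3∠-7.5° Ω.
Step 4 — Source phasor: V = 158∠177.3° V = -157.8 + j7.443 V.
Step 5 — Ohm's law: I = V / Z_total = (-157.8 + j7.443) / (738 - j96.53) = -0.2116 - j0.01759 A.
Step 6 — Convert to polar: |I| = 0.2123 A, ∠I = -175.2°.

I = 0.2123∠-175.2° A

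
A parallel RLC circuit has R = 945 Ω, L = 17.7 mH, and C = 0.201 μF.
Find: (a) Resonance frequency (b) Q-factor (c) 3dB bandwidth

Step 1 — Resonance: ω₀ = 1/√(LC) = 1/√(0.0177·2.01e-07) = 1.677e+04 rad/s.
Step 2 — f₀ = ω₀/(2π) = 2668 Hz.
Step 3 — Parallel Q: Q = R/(ω₀L) = 945/(1.677e+04·0.0177) = 3.185.
Step 4 — Bandwidth: Δω = ω₀/Q = 5265 rad/s; BW = Δω/(2π) = 837.9 Hz.

(a) f₀ = 2668 Hz  (b) Q = 3.185  (c) BW = 837.9 Hz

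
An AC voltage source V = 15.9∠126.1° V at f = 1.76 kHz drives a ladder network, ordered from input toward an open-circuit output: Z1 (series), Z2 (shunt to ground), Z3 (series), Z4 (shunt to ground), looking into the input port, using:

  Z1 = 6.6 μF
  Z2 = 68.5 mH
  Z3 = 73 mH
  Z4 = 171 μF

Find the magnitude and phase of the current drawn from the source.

Step 1 — Angular frequency: ω = 2π·f = 2π·1760 = 1.106e+04 rad/s.
Step 2 — Component impedances:
  Z1: Z = 1/(jωC) = -j/(ω·C) = 0 - j13.7 Ω
  Z2: Z = jωL = j·1.106e+04·0.0685 = 0 + j757.5 Ω
  Z3: Z = jωL = j·1.106e+04·0.073 = 0 + j807.3 Ω
  Z4: Z = 1/(jωC) = -j/(ω·C) = 0 - j0.5288 Ω
Step 3 — Ladder network (open output): work backward from the far end, alternating series and parallel combinations. Z_in = 0 + j377 Ω = 377∠90.0° Ω.
Step 4 — Source phasor: V = 15.9∠126.1° V = -9.368 + j12.85 V.
Step 5 — Ohm's law: I = V / Z_total = (-9.368 + j12.85) / (0 + j377) = 0.03408 + j0.02485 A.
Step 6 — Convert to polar: |I| = 0.04218 A, ∠I = 36.1°.

I = 0.04218∠36.1° A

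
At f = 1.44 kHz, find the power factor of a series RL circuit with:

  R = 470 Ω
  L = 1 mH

Step 1 — Angular frequency: ω = 2π·f = 2π·1440 = 9048 rad/s.
Step 2 — Component impedances:
  R: Z = R = 470 Ω
  L: Z = jωL = j·9048·0.001 = 0 + j9.048 Ω
Step 3 — Series combination: Z_total = R + L = 470 + j9.048 Ω = 470.1∠1.1° Ω.
Step 4 — Power factor: PF = cos(φ) = Re(Z)/|Z| = 470/470.1 = 0.9998.
Step 5 — Type: Im(Z) = 9.048 ⇒ lagging (phase φ = 1.1°).

PF = 0.9998 (lagging, φ = 1.1°)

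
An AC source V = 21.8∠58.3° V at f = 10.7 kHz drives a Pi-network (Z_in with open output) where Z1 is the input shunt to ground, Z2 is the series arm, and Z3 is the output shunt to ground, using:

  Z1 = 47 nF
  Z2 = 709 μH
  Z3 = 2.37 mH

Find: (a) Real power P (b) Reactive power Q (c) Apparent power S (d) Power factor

Step 1 — Angular frequency: ω = 2π·f = 2π·1.07e+04 = 6.723e+04 rad/s.
Step 2 — Component impedances:
  Z1: Z = 1/(jωC) = -j/(ω·C) = 0 - j316.5 Ω
  Z2: Z = jωL = j·6.723e+04·0.000709 = 0 + j47.67 Ω
  Z3: Z = jωL = j·6.723e+04·0.00237 = 0 + j159.3 Ω
Step 3 — With open output, the series arm Z2 and the output shunt Z3 appear in series to ground: Z2 + Z3 = 0 + j207 Ω.
Step 4 — Parallel with input shunt Z1: Z_in = Z1 || (Z2 + Z3) = 0 + j598.4 Ω = 598.4∠90.0° Ω.
Step 5 — Source phasor: V = 21.8∠58.3° V = 11.46 + j18.55 V.
Step 6 — Current: I = V / Z = 0.03099 - j0.01914 A = 0.03643∠-31.7° A.
Step 7 — Complex power: S = V·I* = 0 + j0.7942 VA.
Step 8 — Real power: P = Re(S) = 0 W.
Step 9 — Reactive power: Q = Im(S) = 0.7942 VAR.
Step 10 — Apparent power: |S| = 0.7942 VA.
Step 11 — Power factor: PF = P/|S| = 0 (lagging).

(a) P = 0 W  (b) Q = 0.7942 VAR  (c) S = 0.7942 VA  (d) PF = 0 (lagging)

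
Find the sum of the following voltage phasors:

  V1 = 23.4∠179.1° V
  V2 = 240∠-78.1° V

Step 1 — Convert each phasor to rectangular form:
  V1 = 23.4·(cos(179.1°) + j·sin(179.1°)) = -23.4 + j0.3676 V
  V2 = 240·(cos(-78.1°) + j·sin(-78.1°)) = 49.49 - j234.8 V
Step 2 — Sum components: V_total = 26.09 - j234.5 V.
Step 3 — Convert to polar: |V_total| = 235.9 V, ∠V_total = -83.7°.

V_total = 235.9∠-83.7° V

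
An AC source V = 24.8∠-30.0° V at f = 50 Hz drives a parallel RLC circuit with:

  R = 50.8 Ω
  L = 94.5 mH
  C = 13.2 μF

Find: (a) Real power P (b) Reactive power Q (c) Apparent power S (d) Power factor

Step 1 — Angular frequency: ω = 2π·f = 2π·50 = 314.2 rad/s.
Step 2 — Component impedances:
  R: Z = R = 50.8 Ω
  L: Z = jωL = j·314.2·0.0945 = 0 + j29.69 Ω
  C: Z = 1/(jωC) = -j/(ω·C) = 0 - j241.1 Ω
Step 3 — Parallel combination: 1/Z_total = 1/R + 1/L + 1/C; Z_total = 15.62 + j23.44 Ω = 28.17∠56.3° Ω.
Step 4 — Source phasor: V = 24.8∠-30.0° V = 21.48 - j12.4 V.
Step 5 — Current: I = V / Z = 0.05653 - j0.8785 A = 0.8803∠-86.3° A.
Step 6 — Complex power: S = V·I* = 12.11 + j18.17 VA.
Step 7 — Real power: P = Re(S) = 12.11 W.
Step 8 — Reactive power: Q = Im(S) = 18.17 VAR.
Step 9 — Apparent power: |S| = 21.83 VA.
Step 10 — Power factor: PF = P/|S| = 0.5546 (lagging).

(a) P = 12.11 W  (b) Q = 18.17 VAR  (c) S = 21.83 VA  (d) PF = 0.5546 (lagging)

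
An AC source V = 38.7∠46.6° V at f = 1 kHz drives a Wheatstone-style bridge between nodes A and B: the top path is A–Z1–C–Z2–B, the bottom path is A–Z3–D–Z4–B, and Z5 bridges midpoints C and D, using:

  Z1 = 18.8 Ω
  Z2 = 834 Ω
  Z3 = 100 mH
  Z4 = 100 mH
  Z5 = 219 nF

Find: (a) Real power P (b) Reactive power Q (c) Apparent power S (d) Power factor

Step 1 — Angular frequency: ω = 2π·f = 2π·1000 = 6283 rad/s.
Step 2 — Component impedances:
  Z1: Z = R = 18.8 Ω
  Z2: Z = R = 834 Ω
  Z3: Z = jωL = j·6283·0.1 = 0 + j628.3 Ω
  Z4: Z = jωL = j·6283·0.1 = 0 + j628.3 Ω
  Z5: Z = 1/(jωC) = -j/(ω·C) = 0 - j726.7 Ω
Step 3 — Bridge requires nodal analysis (the Z5 bridge couples midpoints C and D, so the two paths cannot be reduced to a simple series/parallel combination). Setting node B to ground and injecting 1 A at node A, the 3-node admittance system at A, C, D solves to V_A = Z_AB = 802.2 + j162.9 Ω = 818.5∠11.5° Ω.
Step 4 — Source phasor: V = 38.7∠46.6° V = 26.59 + j28.12 V.
Step 5 — Current: I = V / Z = 0.03867 + j0.0272 A = 0.04728∠35.1° A.
Step 6 — Complex power: S = V·I* = 1.793 + j0.3642 VA.
Step 7 — Real power: P = Re(S) = 1.793 W.
Step 8 — Reactive power: Q = Im(S) = 0.3642 VAR.
Step 9 — Apparent power: |S| = 1.83 VA.
Step 10 — Power factor: PF = P/|S| = 0.98 (lagging).

(a) P = 1.793 W  (b) Q = 0.3642 VAR  (c) S = 1.83 VA  (d) PF = 0.98 (lagging)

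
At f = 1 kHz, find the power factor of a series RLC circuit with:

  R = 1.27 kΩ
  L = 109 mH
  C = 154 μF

Step 1 — Angular frequency: ω = 2π·f = 2π·1000 = 6283 rad/s.
Step 2 — Component impedances:
  R: Z = R = 1270 Ω
  L: Z = jωL = j·6283·0.109 = 0 + j684.9 Ω
  C: Z = 1/(jωC) = -j/(ω·C) = 0 - j1.033 Ω
Step 3 — Series combination: Z_total = R + L + C = 1270 + j683.8 Ω = 1442∠28.3° Ω.
Step 4 — Power factor: PF = cos(φ) = Re(Z)/|Z| = 1270/1442.4 = 0.8805.
Step 5 — Type: Im(Z) = 683.8 ⇒ lagging (phase φ = 28.3°).

PF = 0.8805 (lagging, φ = 28.3°)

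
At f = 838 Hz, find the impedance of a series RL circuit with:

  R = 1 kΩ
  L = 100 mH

Step 1 — Angular frequency: ω = 2π·f = 2π·838 = 5265 rad/s.
Step 2 — Component impedances:
  R: Z = R = 1000 Ω
  L: Z = jωL = j·5265·0.1 = 0 + j526.5 Ω
Step 3 — Series combination: Z_total = R + L = 1000 + j526.5 Ω = 1130∠27.8° Ω.

Z = 1000 + j526.5 Ω = 1130∠27.8° Ω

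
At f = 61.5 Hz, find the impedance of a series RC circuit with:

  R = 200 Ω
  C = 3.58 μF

Step 1 — Angular frequency: ω = 2π·f = 2π·61.5 = 386.4 rad/s.
Step 2 — Component impedances:
  R: Z = R = 200 Ω
  C: Z = 1/(jωC) = -j/(ω·C) = 0 - j722.9 Ω
Step 3 — Series combination: Z_total = R + C = 200 - j722.9 Ω = 750∠-74.5° Ω.

Z = 200 - j722.9 Ω = 750∠-74.5° Ω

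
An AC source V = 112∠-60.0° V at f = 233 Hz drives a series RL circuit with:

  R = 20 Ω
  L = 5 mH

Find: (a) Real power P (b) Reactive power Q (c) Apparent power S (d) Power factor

Step 1 — Angular frequency: ω = 2π·f = 2π·233 = 1464 rad/s.
Step 2 — Component impedances:
  R: Z = R = 20 Ω
  L: Z = jωL = j·1464·0.005 = 0 + j7.32 Ω
Step 3 — Series combination: Z_total = R + L = 20 + j7.32 Ω = 21.3∠20.1° Ω.
Step 4 — Source phasor: V = 112∠-60.0° V = 56 - j96.99 V.
Step 5 — Current: I = V / Z = 0.9039 - j5.181 A = 5.259∠-80.1° A.
Step 6 — Complex power: S = V·I* = 553.1 + j202.4 VA.
Step 7 — Real power: P = Re(S) = 553.1 W.
Step 8 — Reactive power: Q = Im(S) = 202.4 VAR.
Step 9 — Apparent power: |S| = 589 VA.
Step 10 — Power factor: PF = P/|S| = 0.9391 (lagging).

(a) P = 553.1 W  (b) Q = 202.4 VAR  (c) S = 589 VA  (d) PF = 0.9391 (lagging)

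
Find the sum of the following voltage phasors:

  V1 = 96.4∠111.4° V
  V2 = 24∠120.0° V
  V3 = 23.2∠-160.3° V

Step 1 — Convert each phasor to rectangular form:
  V1 = 96.4·(cos(111.4°) + j·sin(111.4°)) = -35.17 + j89.75 V
  V2 = 24·(cos(120.0°) + j·sin(120.0°)) = -12 + j20.78 V
  V3 = 23.2·(cos(-160.3°) + j·sin(-160.3°)) = -21.84 - j7.821 V
Step 2 — Sum components: V_total = -69.02 + j102.7 V.
Step 3 — Convert to polar: |V_total| = 123.8 V, ∠V_total = 123.9°.

V_total = 123.8∠123.9° V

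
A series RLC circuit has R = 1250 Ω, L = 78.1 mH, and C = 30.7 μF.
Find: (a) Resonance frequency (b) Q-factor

Step 1 — Resonance condition Im(Z)=0 gives ω₀ = 1/√(LC).
Step 2 — ω₀ = 1/√(0.0781·3.07e-05) = 645.8 rad/s.
Step 3 — f₀ = ω₀/(2π) = 102.8 Hz.
Step 4 — Series Q: Q = ω₀L/R = 645.8·0.0781/1250 = 0.04035.

(a) f₀ = 102.8 Hz  (b) Q = 0.04035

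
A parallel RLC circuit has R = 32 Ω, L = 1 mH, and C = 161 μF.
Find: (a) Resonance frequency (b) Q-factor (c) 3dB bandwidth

Step 1 — Resonance: ω₀ = 1/√(LC) = 1/√(0.001·0.000161) = 2492 rad/s.
Step 2 — f₀ = ω₀/(2π) = 396.6 Hz.
Step 3 — Parallel Q: Q = R/(ω₀L) = 32/(2492·0.001) = 12.84.
Step 4 — Bandwidth: Δω = ω₀/Q = 194.1 rad/s; BW = Δω/(2π) = 30.89 Hz.

(a) f₀ = 396.6 Hz  (b) Q = 12.84  (c) BW = 30.89 Hz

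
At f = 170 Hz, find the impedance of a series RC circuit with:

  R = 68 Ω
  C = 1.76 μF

Step 1 — Angular frequency: ω = 2π·f = 2π·170 = 1068 rad/s.
Step 2 — Component impedances:
  R: Z = R = 68 Ω
  C: Z = 1/(jωC) = -j/(ω·C) = 0 - j531.9 Ω
Step 3 — Series combination: Z_total = R + C = 68 - j531.9 Ω = 536.3∠-82.7° Ω.

Z = 68 - j531.9 Ω = 536.3∠-82.7° Ω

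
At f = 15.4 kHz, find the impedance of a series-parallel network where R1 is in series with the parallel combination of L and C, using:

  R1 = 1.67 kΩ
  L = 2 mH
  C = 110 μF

Step 1 — Angular frequency: ω = 2π·f = 2π·1.54e+04 = 9.676e+04 rad/s.
Step 2 — Component impedances:
  R1: Z = R = 1670 Ω
  L: Z = jωL = j·9.676e+04·0.002 = 0 + j193.5 Ω
  C: Z = 1/(jωC) = -j/(ω·C) = 0 - j0.09395 Ω
Step 3 — Parallel branch: L || C = 1/(1/L + 1/C) = 0 - j0.094 Ω.
Step 4 — Series with R1: Z_total = R1 + (L || C) = 1670 - j0.094 Ω = 1670∠-0.0° Ω.

Z = 1670 - j0.094 Ω = 1670∠-0.0° Ω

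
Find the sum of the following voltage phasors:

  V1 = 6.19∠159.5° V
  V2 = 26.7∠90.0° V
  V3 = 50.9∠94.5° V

Step 1 — Convert each phasor to rectangular form:
  V1 = 6.19·(cos(159.5°) + j·sin(159.5°)) = -5.798 + j2.168 V
  V2 = 26.7·(cos(90.0°) + j·sin(90.0°)) = 0 + j26.7 V
  V3 = 50.9·(cos(94.5°) + j·sin(94.5°)) = -3.994 + j50.74 V
Step 2 — Sum components: V_total = -9.792 + j79.61 V.
Step 3 — Convert to polar: |V_total| = 80.21 V, ∠V_total = 97.0°.

V_total = 80.21∠97.0° V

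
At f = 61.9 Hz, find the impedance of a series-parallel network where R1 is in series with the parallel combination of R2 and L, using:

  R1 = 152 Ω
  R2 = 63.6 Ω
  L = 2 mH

Step 1 — Angular frequency: ω = 2π·f = 2π·61.9 = 388.9 rad/s.
Step 2 — Component impedances:
  R1: Z = R = 152 Ω
  R2: Z = R = 63.6 Ω
  L: Z = jωL = j·388.9·0.002 = 0 + j0.7779 Ω
Step 3 — Parallel branch: R2 || L = 1/(1/R2 + 1/L) = 0.009512 + j0.7777 Ω.
Step 4 — Series with R1: Z_total = R1 + (R2 || L) = 152 + j0.7777 Ω = 152∠0.3° Ω.

Z = 152 + j0.7777 Ω = 152∠0.3° Ω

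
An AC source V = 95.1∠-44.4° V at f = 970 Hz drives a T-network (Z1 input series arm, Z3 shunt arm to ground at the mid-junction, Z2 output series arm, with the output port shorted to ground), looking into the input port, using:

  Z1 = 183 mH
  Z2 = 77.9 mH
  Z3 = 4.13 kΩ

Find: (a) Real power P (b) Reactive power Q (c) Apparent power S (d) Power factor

Step 1 — Angular frequency: ω = 2π·f = 2π·970 = 6095 rad/s.
Step 2 — Component impedances:
  Z1: Z = jωL = j·6095·0.183 = 0 + j1115 Ω
  Z2: Z = jωL = j·6095·0.0779 = 0 + j474.8 Ω
  Z3: Z = R = 4130 Ω
Step 3 — With the output port shorted to ground, the output series arm Z2 runs from the junction to ground; the shunt arm Z3 also runs from the junction to ground. They appear in parallel: Z3 || Z2 = 53.87 + j468.6 Ω.
Step 4 — Series with input arm Z1: Z_in = Z1 + (Z3 || Z2) = 53.87 + j1584 Ω = 1585∠88.1° Ω.
Step 5 — Source phasor: V = 95.1∠-44.4° V = 67.95 - j66.54 V.
Step 6 — Current: I = V / Z = -0.0405 - j0.04428 A = 0.06001∠-132.5° A.
Step 7 — Complex power: S = V·I* = 0.194 + j5.703 VA.
Step 8 — Real power: P = Re(S) = 0.194 W.
Step 9 — Reactive power: Q = Im(S) = 5.703 VAR.
Step 10 — Apparent power: |S| = 5.707 VA.
Step 11 — Power factor: PF = P/|S| = 0.03399 (lagging).

(a) P = 0.194 W  (b) Q = 5.703 VAR  (c) S = 5.707 VA  (d) PF = 0.03399 (lagging)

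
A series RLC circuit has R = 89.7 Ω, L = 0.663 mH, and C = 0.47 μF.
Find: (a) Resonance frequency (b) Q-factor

Step 1 — Resonance condition Im(Z)=0 gives ω₀ = 1/√(LC).
Step 2 — ω₀ = 1/√(0.000663·4.7e-07) = 5.665e+04 rad/s.
Step 3 — f₀ = ω₀/(2π) = 9016 Hz.
Step 4 — Series Q: Q = ω₀L/R = 5.665e+04·0.000663/89.7 = 0.4187.

(a) f₀ = 9016 Hz  (b) Q = 0.4187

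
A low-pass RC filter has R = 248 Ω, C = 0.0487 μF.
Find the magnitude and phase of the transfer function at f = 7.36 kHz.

Step 1 — Angular frequency: ω = 2π·7360 = 4.624e+04 rad/s.
Step 2 — Transfer function: H(jω) = 1/(1 + jωRC).
Step 3 — Denominator: 1 + jωRC = 1 + j·4.624e+04·248·4.87e-08 = 1 + j0.5585.
Step 4 — H = 0.7622 - j0.4257.
Step 5 — Magnitude: |H| = 0.8731 (-1.2 dB); phase: φ = -29.2°.

|H| = 0.8731 (-1.2 dB), φ = -29.2°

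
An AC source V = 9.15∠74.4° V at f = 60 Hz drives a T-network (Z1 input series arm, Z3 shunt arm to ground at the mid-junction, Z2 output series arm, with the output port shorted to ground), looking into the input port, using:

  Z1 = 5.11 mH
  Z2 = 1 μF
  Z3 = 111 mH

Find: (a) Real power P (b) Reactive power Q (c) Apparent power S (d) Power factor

Step 1 — Angular frequency: ω = 2π·f = 2π·60 = 377 rad/s.
Step 2 — Component impedances:
  Z1: Z = jωL = j·377·0.00511 = 0 + j1.926 Ω
  Z2: Z = 1/(jωC) = -j/(ω·C) = 0 - j2653 Ω
  Z3: Z = jωL = j·377·0.111 = 0 + j41.85 Ω
Step 3 — With the output port shorted to ground, the output series arm Z2 runs from the junction to ground; the shunt arm Z3 also runs from the junction to ground. They appear in parallel: Z3 || Z2 = 0 + j42.52 Ω.
Step 4 — Series with input arm Z1: Z_in = Z1 + (Z3 || Z2) = 0 + j44.44 Ω = 44.44∠90.0° Ω.
Step 5 — Source phasor: V = 9.15∠74.4° V = 2.461 + j8.813 V.
Step 6 — Current: I = V / Z = 0.1983 - j0.05537 A = 0.2059∠-15.6° A.
Step 7 — Complex power: S = V·I* = 0 + j1.884 VA.
Step 8 — Real power: P = Re(S) = 0 W.
Step 9 — Reactive power: Q = Im(S) = 1.884 VAR.
Step 10 — Apparent power: |S| = 1.884 VA.
Step 11 — Power factor: PF = P/|S| = 0 (lagging).

(a) P = 0 W  (b) Q = 1.884 VAR  (c) S = 1.884 VA  (d) PF = 0 (lagging)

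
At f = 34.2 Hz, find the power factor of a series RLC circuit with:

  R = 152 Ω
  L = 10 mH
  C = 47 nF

Step 1 — Angular frequency: ω = 2π·f = 2π·34.2 = 214.9 rad/s.
Step 2 — Component impedances:
  R: Z = R = 152 Ω
  L: Z = jωL = j·214.9·0.01 = 0 + j2.149 Ω
  C: Z = 1/(jωC) = -j/(ω·C) = 0 - j9.901e+04 Ω
Step 3 — Series combination: Z_total = R + L + C = 152 - j9.901e+04 Ω = 9.901e+04∠-89.9° Ω.
Step 4 — Power factor: PF = cos(φ) = Re(Z)/|Z| = 152/9.901e+04 = 0.001535.
Step 5 — Type: Im(Z) = -9.901e+04 ⇒ leading (phase φ = -89.9°).

PF = 0.001535 (leading, φ = -89.9°)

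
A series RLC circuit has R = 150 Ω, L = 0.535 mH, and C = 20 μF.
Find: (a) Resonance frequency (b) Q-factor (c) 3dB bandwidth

Step 1 — Resonance: ω₀ = 1/√(LC) = 1/√(0.000535·2e-05) = 9667 rad/s.
Step 2 — f₀ = ω₀/(2π) = 1539 Hz.
Step 3 — Series Q: Q = ω₀L/R = 9667·0.000535/150 = 0.03448.
Step 4 — Bandwidth: Δω = ω₀/Q = 2.804e+05 rad/s; BW = Δω/(2π) = 4.462e+04 Hz.

(a) f₀ = 1539 Hz  (b) Q = 0.03448  (c) BW = 4.462e+04 Hz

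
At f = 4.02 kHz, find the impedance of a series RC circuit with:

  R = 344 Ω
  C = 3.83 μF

Step 1 — Angular frequency: ω = 2π·f = 2π·4020 = 2.526e+04 rad/s.
Step 2 — Component impedances:
  R: Z = R = 344 Ω
  C: Z = 1/(jωC) = -j/(ω·C) = 0 - j10.34 Ω
Step 3 — Series combination: Z_total = R + C = 344 - j10.34 Ω = 344.2∠-1.7° Ω.

Z = 344 - j10.34 Ω = 344.2∠-1.7° Ω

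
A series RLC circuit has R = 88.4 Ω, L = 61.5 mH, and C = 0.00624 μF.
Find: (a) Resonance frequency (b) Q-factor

Step 1 — Resonance condition Im(Z)=0 gives ω₀ = 1/√(LC).
Step 2 — ω₀ = 1/√(0.0615·6.24e-09) = 5.105e+04 rad/s.
Step 3 — f₀ = ω₀/(2π) = 8124 Hz.
Step 4 — Series Q: Q = ω₀L/R = 5.105e+04·0.0615/88.4 = 35.51.

(a) f₀ = 8124 Hz  (b) Q = 35.51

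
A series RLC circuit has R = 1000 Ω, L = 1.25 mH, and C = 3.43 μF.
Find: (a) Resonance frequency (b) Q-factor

Step 1 — Resonance condition Im(Z)=0 gives ω₀ = 1/√(LC).
Step 2 — ω₀ = 1/√(0.00125·3.43e-06) = 1.527e+04 rad/s.
Step 3 — f₀ = ω₀/(2π) = 2431 Hz.
Step 4 — Series Q: Q = ω₀L/R = 1.527e+04·0.00125/1000 = 0.01909.

(a) f₀ = 2431 Hz  (b) Q = 0.01909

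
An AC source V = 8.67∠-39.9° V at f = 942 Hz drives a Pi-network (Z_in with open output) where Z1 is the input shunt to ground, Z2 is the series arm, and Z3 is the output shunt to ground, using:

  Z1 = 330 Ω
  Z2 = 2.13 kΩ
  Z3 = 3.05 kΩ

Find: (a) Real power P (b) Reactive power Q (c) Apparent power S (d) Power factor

Step 1 — Angular frequency: ω = 2π·f = 2π·942 = 5919 rad/s.
Step 2 — Component impedances:
  Z1: Z = R = 330 Ω
  Z2: Z = R = 2130 Ω
  Z3: Z = R = 3050 Ω
Step 3 — With open output, the series arm Z2 and the output shunt Z3 appear in series to ground: Z2 + Z3 = 5180 Ω.
Step 4 — Parallel with input shunt Z1: Z_in = Z1 || (Z2 + Z3) = 310.2 Ω = 310.2∠0.0° Ω.
Step 5 — Source phasor: V = 8.67∠-39.9° V = 6.651 - j5.561 V.
Step 6 — Current: I = V / Z = 0.02144 - j0.01793 A = 0.02795∠-39.9° A.
Step 7 — Complex power: S = V·I* = 0.2423 VA.
Step 8 — Real power: P = Re(S) = 0.2423 W.
Step 9 — Reactive power: Q = Im(S) = 0 VAR.
Step 10 — Apparent power: |S| = 0.2423 VA.
Step 11 — Power factor: PF = P/|S| = 1 (unity).

(a) P = 0.2423 W  (b) Q = 0 VAR  (c) S = 0.2423 VA  (d) PF = 1 (unity)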